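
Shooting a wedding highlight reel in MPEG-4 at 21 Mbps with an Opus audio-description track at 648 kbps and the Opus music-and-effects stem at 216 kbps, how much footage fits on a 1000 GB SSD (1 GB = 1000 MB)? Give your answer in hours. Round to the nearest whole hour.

102 hours

Audio total: 648 + 216 = 864 kbps = 0.864 Mbps.
Total bitrate: 21 + 0.864 = 21.864 Mbps.
Capacity: 1000 GB = 8,000,000 Mb.
Recording time: 8,000,000 / 21.864 = 365,898 s ≈ 102 hours.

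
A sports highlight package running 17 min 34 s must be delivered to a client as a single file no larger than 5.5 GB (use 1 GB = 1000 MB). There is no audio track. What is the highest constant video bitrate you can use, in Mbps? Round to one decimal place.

41.7 Mbps

Budget: 5.5 GB = 44000.0 Mb.
17 min 34 s = 1054 s
Total bitrate budget: 44000.0 Mb / 1054 s = 41.746 Mbps.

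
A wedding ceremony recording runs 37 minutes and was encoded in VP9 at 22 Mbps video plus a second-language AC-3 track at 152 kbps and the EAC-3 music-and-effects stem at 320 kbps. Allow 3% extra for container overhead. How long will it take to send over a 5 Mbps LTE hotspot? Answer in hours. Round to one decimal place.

2.9 hours

37 min = 2220 s
Audio total: 152 + 320 = 472 kbps = 0.472 Mbps.
Total bitrate: 22.472 Mbps.
File: 22.472 Mbps × 2220 s = 49887.8 Mb.
With 3% container overhead: ×1.03. → 51384.5 Mb.
At 5 Mbps: 51384.5 / 5 = 10276.9 s ≈ 2.85 hours.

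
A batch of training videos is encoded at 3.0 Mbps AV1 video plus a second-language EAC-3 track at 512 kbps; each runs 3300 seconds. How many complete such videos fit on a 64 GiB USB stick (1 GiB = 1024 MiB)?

Audio: 512 kbps = 0.512 Mbps.
Total bitrate: 3.512 Mbps.
Per item: 3.512 Mbps × 3300 s = 11,590 Mb = 1,449 MB.
Capacity: 64 GiB = 549,756 Mb; 47.44 items → 47 complete.

47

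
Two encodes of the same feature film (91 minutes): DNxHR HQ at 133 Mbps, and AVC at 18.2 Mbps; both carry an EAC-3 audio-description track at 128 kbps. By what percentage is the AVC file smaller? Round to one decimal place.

86.2%

91 min = 5460 s
Audio: 128 kbps = 0.128 Mbps.
DNxHR HQ: 133.128 Mbps × 5460 s = 726878.9 Mb = 84.620 GiB.
AVC: 18.328 Mbps × 5460 s = 100070.9 Mb = 11.650 GiB.
Reduction: (1 − 11.650/84.620) × 100 = 86.23%.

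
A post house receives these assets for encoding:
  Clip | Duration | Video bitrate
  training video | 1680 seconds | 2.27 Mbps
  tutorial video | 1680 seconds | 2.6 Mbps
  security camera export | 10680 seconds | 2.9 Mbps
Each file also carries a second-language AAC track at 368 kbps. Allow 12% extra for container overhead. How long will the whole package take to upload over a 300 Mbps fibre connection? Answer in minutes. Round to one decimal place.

2.8 minutes

Audio: 368 kbps = 0.368 Mbps.
training video: 2.638 Mbps × 1680 s × 1.12 = 4963.7 Mb
tutorial video: 2.968 Mbps × 1680 s × 1.12 = 5584.6 Mb
security camera export: 3.268 Mbps × 10680 s × 1.12 = 39090.5 Mb
Total: 49638.8 Mb = 6204.8 MB.
At 300 Mbps: 49638.8 / 300 = 165 s ≈ 2.76 minutes.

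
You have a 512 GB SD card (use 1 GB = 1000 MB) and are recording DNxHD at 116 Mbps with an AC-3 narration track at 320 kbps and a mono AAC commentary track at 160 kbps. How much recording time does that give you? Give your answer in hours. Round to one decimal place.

Audio total: 320 + 160 = 480 kbps = 0.480 Mbps.
Total bitrate: 116 + 0.480 = 116.480 Mbps.
Capacity: 512 GB = 4,096,000 Mb.
Recording time: 4,096,000 / 116.480 = 35,165 s ≈ 9.77 hours.

9.8 hours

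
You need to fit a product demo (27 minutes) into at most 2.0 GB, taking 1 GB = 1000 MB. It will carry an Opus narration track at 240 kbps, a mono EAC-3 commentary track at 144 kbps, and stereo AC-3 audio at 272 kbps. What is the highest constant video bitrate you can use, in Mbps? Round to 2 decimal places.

9.22 Mbps

Budget: 2.0 GB = 16000.0 Mb.
27 min = 1620 s
Total bitrate budget: 16000.0 Mb / 1620 s = 9.877 Mbps.
Audio total: 240 + 144 + 272 = 656 kbps = 0.656 Mbps.
Video: 9.877 − 0.656 = 9.221 Mbps.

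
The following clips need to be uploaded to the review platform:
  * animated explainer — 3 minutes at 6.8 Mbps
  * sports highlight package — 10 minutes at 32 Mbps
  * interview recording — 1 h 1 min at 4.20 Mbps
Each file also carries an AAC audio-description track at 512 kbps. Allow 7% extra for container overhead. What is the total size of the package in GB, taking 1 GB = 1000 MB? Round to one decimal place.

5.1 GB

Audio: 512 kbps = 0.512 Mbps.
animated explainer: 7.312 Mbps × 180 s × 1.07 = 1408.3 Mb
sports highlight package: 32.512 Mbps × 600 s × 1.07 = 20872.7 Mb
interview recording: 4.712 Mbps × 3660 s × 1.07 = 18453.1 Mb
Total: 40734.1 Mb = 5091.8 MB.
= 5.092 GB.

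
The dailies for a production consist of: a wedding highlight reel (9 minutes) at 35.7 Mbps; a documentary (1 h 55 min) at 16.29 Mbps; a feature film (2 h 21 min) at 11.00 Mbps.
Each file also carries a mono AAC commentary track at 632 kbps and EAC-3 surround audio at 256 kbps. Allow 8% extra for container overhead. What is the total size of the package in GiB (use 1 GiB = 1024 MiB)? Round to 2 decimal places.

30.03 GiB

Audio total: 632 + 256 = 888 kbps = 0.888 Mbps.
wedding highlight reel: 36.588 Mbps × 540 s × 1.08 = 21338.1 Mb
documentary: 17.178 Mbps × 6900 s × 1.08 = 128010.5 Mb
feature film: 11.888 Mbps × 8460 s × 1.08 = 108618.3 Mb
Total: 257966.9 Mb = 32245.9 MB.
= 30.03 GiB.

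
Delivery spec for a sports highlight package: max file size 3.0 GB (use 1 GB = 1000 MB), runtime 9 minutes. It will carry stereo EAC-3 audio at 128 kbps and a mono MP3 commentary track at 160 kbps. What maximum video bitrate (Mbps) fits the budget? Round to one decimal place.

Budget: 3.0 GB = 24000.0 Mb.
9 min = 540 s
Total bitrate budget: 24000.0 Mb / 540 s = 44.444 Mbps.
Audio total: 128 + 160 = 288 kbps = 0.288 Mbps.
Video: 44.444 − 0.288 = 44.156 Mbps.

44.2 Mbps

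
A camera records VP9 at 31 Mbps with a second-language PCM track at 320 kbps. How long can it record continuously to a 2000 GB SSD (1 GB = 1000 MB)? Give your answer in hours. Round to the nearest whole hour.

142 hours

Audio: 320 kbps = 0.320 Mbps.
Total bitrate: 31 + 0.320 = 31.320 Mbps.
Capacity: 2000 GB = 16,000,000 Mb.
Recording time: 16,000,000 / 31.320 = 510,856 s ≈ 142 hours.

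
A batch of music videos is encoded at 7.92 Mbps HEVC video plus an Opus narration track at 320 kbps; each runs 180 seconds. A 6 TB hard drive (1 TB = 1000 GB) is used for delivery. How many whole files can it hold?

Audio: 320 kbps = 0.320 Mbps.
Total bitrate: 8.240 Mbps.
Per item: 8.240 Mbps × 180 s = 1,483 Mb = 185.4 MB.
Capacity: 6 TB = 48,000,000 Mb; 32362.46 items → 32362 complete.

32362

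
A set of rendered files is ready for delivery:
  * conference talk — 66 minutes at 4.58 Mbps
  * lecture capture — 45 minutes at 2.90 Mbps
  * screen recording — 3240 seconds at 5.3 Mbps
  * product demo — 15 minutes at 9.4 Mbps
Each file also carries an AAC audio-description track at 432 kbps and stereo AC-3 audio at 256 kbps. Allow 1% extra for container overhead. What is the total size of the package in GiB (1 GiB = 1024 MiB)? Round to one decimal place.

Audio total: 432 + 256 = 688 kbps = 0.688 Mbps.
conference talk: 5.268 Mbps × 3960 s × 1.01 = 21069.9 Mb
lecture capture: 3.588 Mbps × 2700 s × 1.01 = 9784.5 Mb
screen recording: 5.988 Mbps × 3240 s × 1.01 = 19595.1 Mb
product demo: 10.088 Mbps × 900 s × 1.01 = 9170.0 Mb
Total: 59619.5 Mb = 7452.4 MB.
= 6.941 GiB.

6.9 GiB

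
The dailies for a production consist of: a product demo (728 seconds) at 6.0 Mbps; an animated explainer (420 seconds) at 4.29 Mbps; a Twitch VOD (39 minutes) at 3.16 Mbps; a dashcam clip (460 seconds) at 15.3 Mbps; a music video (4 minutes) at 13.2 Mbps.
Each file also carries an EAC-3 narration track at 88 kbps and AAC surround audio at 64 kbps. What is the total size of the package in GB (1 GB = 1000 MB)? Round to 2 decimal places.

3.05 GB

Audio total: 88 + 64 = 152 kbps = 0.152 Mbps.
product demo: 6.152 Mbps × 728 s = 4478.7 Mb
animated explainer: 4.442 Mbps × 420 s = 1865.6 Mb
Twitch VOD: 3.312 Mbps × 2340 s = 7750.1 Mb
dashcam clip: 15.452 Mbps × 460 s = 7107.9 Mb
music video: 13.352 Mbps × 240 s = 3204.5 Mb
Total: 24406.8 Mb = 3050.8 MB.
= 3.051 GB.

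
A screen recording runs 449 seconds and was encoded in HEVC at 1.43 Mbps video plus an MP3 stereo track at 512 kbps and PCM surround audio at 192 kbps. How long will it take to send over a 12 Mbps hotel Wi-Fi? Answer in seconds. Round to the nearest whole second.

80 seconds

Audio total: 512 + 192 = 704 kbps = 0.704 Mbps.
Total bitrate: 2.134 Mbps.
File: 2.134 Mbps × 449 s = 958.2 Mb.
At 12 Mbps: 958.2 / 12 = 79.8 s ≈ 79.8 seconds.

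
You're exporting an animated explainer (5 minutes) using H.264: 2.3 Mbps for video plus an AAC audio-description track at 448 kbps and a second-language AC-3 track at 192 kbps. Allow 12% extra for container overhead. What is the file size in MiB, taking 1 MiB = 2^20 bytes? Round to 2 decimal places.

117.76 MiB

5 min = 300 s
Audio total: 448 + 192 = 640 kbps = 0.640 Mbps.
Total bitrate: 2.3 + 0.640 = 2.940 Mbps.
Stream data: 2.940 Mbps × 300 s = 882.0 Mb.
With 12% container overhead: ×1.12.
987.8 Mb = 123,480,000 bytes ÷ 1,048,576 = 117.8 MiB.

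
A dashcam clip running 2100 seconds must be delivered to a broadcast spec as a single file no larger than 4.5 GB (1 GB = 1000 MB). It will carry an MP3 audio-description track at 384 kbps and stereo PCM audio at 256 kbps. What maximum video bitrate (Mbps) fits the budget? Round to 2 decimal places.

16.50 Mbps

Budget: 4.5 GB = 36000.0 Mb.
Total bitrate budget: 36000.0 Mb / 2100 s = 17.143 Mbps.
Audio total: 384 + 256 = 640 kbps = 0.640 Mbps.
Video: 17.143 − 0.640 = 16.503 Mbps.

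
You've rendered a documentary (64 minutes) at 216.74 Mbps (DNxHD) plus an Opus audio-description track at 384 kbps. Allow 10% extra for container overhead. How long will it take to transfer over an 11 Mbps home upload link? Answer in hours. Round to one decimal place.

64 min = 3840 s
Audio: 384 kbps = 0.384 Mbps.
Total bitrate: 217.124 Mbps.
File: 217.124 Mbps × 3840 s = 833756.2 Mb.
With 10% container overhead: ×1.10. → 917131.8 Mb.
At 11 Mbps: 917131.8 / 11 = 83375.6 s ≈ 23.2 hours.

23.2 hours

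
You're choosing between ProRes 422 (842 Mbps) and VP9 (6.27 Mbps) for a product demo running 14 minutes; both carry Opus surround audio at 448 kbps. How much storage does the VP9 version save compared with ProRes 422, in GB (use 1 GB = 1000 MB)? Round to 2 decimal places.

14 min = 840 s
Audio: 448 kbps = 0.448 Mbps.
ProRes 422: 842.448 Mbps × 840 s = 707656.3 Mb = 88.457 GB.
VP9: 6.718 Mbps × 840 s = 5643.1 Mb = 0.705 GB.
Saving: 88.457 − 0.705 = 87.752 GB.

87.75 GB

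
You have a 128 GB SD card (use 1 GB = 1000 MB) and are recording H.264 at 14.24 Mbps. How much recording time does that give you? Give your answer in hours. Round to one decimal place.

20.0 hours

Capacity: 128 GB = 1,024,000 Mb.
Recording time: 1,024,000 / 14.240 = 71,910 s ≈ 20.0 hours.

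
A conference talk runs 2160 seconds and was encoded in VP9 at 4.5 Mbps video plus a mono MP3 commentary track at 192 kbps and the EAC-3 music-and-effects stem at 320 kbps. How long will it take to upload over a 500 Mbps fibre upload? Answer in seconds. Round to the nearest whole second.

Audio total: 192 + 320 = 512 kbps = 0.512 Mbps.
Total bitrate: 5.012 Mbps.
File: 5.012 Mbps × 2160 s = 10825.9 Mb.
At 500 Mbps: 10825.9 / 500 = 21.7 s ≈ 21.7 seconds.

22 seconds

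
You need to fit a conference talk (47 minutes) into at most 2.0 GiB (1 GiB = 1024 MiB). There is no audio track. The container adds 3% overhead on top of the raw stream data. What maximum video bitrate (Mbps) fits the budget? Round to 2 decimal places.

5.91 Mbps

Budget: 2.0 GiB = 17179.9 Mb.
Stream payload after overhead: 17179.9 / 1.03 = 16679.5 Mb.
47 min = 2820 s
Total bitrate budget: 16679.5 Mb / 2820 s = 5.915 Mbps.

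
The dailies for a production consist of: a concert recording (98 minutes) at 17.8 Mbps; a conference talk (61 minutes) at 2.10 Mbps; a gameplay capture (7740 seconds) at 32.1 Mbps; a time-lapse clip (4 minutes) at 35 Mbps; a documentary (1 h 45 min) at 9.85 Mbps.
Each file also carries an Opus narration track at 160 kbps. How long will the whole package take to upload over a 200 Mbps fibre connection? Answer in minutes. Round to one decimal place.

36.3 minutes

Audio: 160 kbps = 0.160 Mbps.
concert recording: 17.960 Mbps × 5880 s = 105604.8 Mb
conference talk: 2.260 Mbps × 3660 s = 8271.6 Mb
gameplay capture: 32.260 Mbps × 7740 s = 249692.4 Mb
time-lapse clip: 35.160 Mbps × 240 s = 8438.4 Mb
documentary: 10.010 Mbps × 6300 s = 63063.0 Mb
Total: 435070.2 Mb = 54383.8 MB.
At 200 Mbps: 435070.2 / 200 = 2175 s ≈ 36.3 minutes.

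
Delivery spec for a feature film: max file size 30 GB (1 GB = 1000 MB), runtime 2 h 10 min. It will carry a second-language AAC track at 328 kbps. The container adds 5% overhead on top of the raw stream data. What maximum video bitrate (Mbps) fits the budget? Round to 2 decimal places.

28.98 Mbps

Budget: 30 GB = 240000.0 Mb.
Stream payload after overhead: 240000.0 / 1.05 = 228571.4 Mb.
2 h 10 min = 130 min = 7800 s
Total bitrate budget: 228571.4 Mb / 7800 s = 29.304 Mbps.
Audio: 328 kbps = 0.328 Mbps.
Video: 29.304 − 0.328 = 28.976 Mbps.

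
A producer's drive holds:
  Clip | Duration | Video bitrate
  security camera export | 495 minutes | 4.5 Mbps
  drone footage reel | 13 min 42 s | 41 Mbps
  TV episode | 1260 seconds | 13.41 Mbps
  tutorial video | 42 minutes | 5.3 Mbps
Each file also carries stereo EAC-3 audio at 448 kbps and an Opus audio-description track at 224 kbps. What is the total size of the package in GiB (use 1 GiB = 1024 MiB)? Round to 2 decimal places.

25.69 GiB

Audio total: 448 + 224 = 672 kbps = 0.672 Mbps.
security camera export: 5.172 Mbps × 29700 s = 153608.4 Mb
drone footage reel: 41.672 Mbps × 822 s = 34254.4 Mb
TV episode: 14.082 Mbps × 1260 s = 17743.3 Mb
tutorial video: 5.972 Mbps × 2520 s = 15049.4 Mb
Total: 220655.5 Mb = 27581.9 MB.
= 25.69 GiB.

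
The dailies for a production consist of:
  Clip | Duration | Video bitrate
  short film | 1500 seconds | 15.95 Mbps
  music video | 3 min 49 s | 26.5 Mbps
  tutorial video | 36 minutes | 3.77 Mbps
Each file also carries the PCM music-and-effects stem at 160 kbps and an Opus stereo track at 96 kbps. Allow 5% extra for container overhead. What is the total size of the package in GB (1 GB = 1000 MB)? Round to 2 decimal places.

Audio total: 160 + 96 = 256 kbps = 0.256 Mbps.
short film: 16.206 Mbps × 1500 s × 1.05 = 25524.5 Mb
music video: 26.756 Mbps × 229 s × 1.05 = 6433.5 Mb
tutorial video: 4.026 Mbps × 2160 s × 1.05 = 9131.0 Mb
Total: 41088.9 Mb = 5136.1 MB.
= 5.136 GB.

5.14 GB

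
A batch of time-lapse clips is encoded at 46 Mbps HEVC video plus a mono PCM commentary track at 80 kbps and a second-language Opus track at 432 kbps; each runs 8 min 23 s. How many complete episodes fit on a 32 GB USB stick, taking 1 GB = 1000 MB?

10

8 min 23 s = 503 s
Audio total: 80 + 432 = 512 kbps = 0.512 Mbps.
Total bitrate: 46.512 Mbps.
Per item: 46.512 Mbps × 503 s = 23,396 Mb = 2,924 MB.
Capacity: 32 GB = 256,000 Mb; 10.94 items → 10 complete.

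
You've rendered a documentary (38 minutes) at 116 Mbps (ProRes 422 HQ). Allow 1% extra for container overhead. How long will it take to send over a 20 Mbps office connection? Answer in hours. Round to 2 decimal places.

3.71 hours

38 min = 2280 s
File: 116.000 Mbps × 2280 s = 264480.0 Mb.
With 1% container overhead: ×1.01. → 267124.8 Mb.
At 20 Mbps: 267124.8 / 20 = 13356.2 s ≈ 3.71 hours.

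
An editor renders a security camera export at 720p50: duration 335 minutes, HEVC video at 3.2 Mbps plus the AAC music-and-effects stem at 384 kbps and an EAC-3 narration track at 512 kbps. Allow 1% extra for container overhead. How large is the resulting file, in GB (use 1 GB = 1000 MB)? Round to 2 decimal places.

335 min = 20100 s
Audio total: 384 + 512 = 896 kbps = 0.896 Mbps.
Total bitrate: 3.2 + 0.896 = 4.096 Mbps.
Stream data: 4.096 Mbps × 20100 s = 82329.6 Mb.
With 1% container overhead: ×1.01.
83,153 Mb ÷ 8 = 10,394 MB → 10.39 GB.

10.39 GB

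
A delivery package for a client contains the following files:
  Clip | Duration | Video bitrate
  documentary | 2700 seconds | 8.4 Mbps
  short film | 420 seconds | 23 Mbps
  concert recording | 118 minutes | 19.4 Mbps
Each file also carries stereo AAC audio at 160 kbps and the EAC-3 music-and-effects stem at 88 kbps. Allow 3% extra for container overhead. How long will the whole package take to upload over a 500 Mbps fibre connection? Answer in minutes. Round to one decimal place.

5.9 minutes

Audio total: 160 + 88 = 248 kbps = 0.248 Mbps.
documentary: 8.648 Mbps × 2700 s × 1.03 = 24050.1 Mb
short film: 23.248 Mbps × 420 s × 1.03 = 10057.1 Mb
concert recording: 19.648 Mbps × 7080 s × 1.03 = 143281.1 Mb
Total: 177388.2 Mb = 22173.5 MB.
At 500 Mbps: 177388.2 / 500 = 355 s ≈ 5.91 minutes.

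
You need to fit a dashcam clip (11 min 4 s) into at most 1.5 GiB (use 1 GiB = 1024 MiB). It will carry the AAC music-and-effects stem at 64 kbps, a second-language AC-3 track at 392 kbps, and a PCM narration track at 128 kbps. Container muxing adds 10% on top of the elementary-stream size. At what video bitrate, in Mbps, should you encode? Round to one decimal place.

Budget: 1.5 GiB = 12884.9 Mb.
Stream payload after overhead: 12884.9 / 1.10 = 11713.5 Mb.
11 min 4 s = 664 s
Total bitrate budget: 11713.5 Mb / 664 s = 17.641 Mbps.
Audio total: 64 + 392 + 128 = 584 kbps = 0.584 Mbps.
Video: 17.641 − 0.584 = 17.057 Mbps.

17.1 Mbps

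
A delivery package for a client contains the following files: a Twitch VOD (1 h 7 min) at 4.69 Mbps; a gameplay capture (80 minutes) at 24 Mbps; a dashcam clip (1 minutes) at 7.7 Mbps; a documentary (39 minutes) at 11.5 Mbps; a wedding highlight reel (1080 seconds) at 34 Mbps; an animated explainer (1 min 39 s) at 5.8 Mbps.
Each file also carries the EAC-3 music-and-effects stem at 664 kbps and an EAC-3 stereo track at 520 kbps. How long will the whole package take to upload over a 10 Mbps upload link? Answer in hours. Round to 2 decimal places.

5.93 hours

Audio total: 664 + 520 = 1184 kbps = 1.184 Mbps.
Twitch VOD: 5.874 Mbps × 4020 s = 23613.5 Mb
gameplay capture: 25.184 Mbps × 4800 s = 120883.2 Mb
dashcam clip: 8.884 Mbps × 60 s = 533.0 Mb
documentary: 12.684 Mbps × 2340 s = 29680.6 Mb
wedding highlight reel: 35.184 Mbps × 1080 s = 37998.7 Mb
animated explainer: 6.984 Mbps × 99 s = 691.4 Mb
Total: 213400.4 Mb = 26675.1 MB.
At 10 Mbps: 213400.4 / 10 = 21340 s ≈ 5.93 hours.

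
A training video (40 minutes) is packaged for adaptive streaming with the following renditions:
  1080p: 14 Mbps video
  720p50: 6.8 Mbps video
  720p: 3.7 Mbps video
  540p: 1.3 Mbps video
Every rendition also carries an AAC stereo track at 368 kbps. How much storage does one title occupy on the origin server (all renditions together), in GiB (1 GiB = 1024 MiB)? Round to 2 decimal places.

40 min = 2400 s
Audio: 368 kbps = 0.368 Mbps.
Sum of rendition bitrates: (14+0.368) + (6.8+0.368) + (3.7+0.368) + (1.3+0.368) = 27.272 Mbps.
× 2400 s = 65,453 Mb = 8,182 MB = 7.620 GiB.

7.62 GiB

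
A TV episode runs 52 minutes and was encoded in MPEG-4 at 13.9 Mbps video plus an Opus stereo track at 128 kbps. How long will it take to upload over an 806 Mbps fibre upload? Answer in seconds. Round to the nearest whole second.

54 seconds

52 min = 3120 s
Audio: 128 kbps = 0.128 Mbps.
Total bitrate: 14.028 Mbps.
File: 14.028 Mbps × 3120 s = 43767.4 Mb.
At 806 Mbps: 43767.4 / 806 = 54.3 s ≈ 54.3 seconds.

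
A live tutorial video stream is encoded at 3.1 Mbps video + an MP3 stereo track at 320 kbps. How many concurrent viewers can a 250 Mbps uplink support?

Audio: 320 kbps = 0.320 Mbps.
Per-viewer media rate: 3.420 Mbps.
250 Mbps = 250.0 Mbps; 250.0 / 3.420 = 73.10 → 73 viewers.

73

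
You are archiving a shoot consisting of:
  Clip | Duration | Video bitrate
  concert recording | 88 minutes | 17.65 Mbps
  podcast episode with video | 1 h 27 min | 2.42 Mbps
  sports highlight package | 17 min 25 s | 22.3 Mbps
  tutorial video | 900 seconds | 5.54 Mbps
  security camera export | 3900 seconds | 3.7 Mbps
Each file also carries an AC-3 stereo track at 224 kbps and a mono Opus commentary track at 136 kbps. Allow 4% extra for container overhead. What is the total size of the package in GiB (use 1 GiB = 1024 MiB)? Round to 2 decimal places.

18.70 GiB

Audio total: 224 + 136 = 360 kbps = 0.360 Mbps.
concert recording: 18.010 Mbps × 5280 s × 1.04 = 98896.5 Mb
podcast episode with video: 2.780 Mbps × 5220 s × 1.04 = 15092.1 Mb
sports highlight package: 22.660 Mbps × 1045 s × 1.04 = 24626.9 Mb
tutorial video: 5.900 Mbps × 900 s × 1.04 = 5522.4 Mb
security camera export: 4.060 Mbps × 3900 s × 1.04 = 16467.4 Mb
Total: 160605.2 Mb = 20075.7 MB.
= 18.70 GiB.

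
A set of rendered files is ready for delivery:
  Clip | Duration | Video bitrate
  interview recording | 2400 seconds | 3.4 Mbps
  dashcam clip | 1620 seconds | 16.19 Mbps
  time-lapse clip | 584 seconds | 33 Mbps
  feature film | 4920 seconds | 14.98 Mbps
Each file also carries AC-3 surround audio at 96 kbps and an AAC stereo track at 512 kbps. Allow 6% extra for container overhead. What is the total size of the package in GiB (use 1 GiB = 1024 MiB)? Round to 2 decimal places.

16.43 GiB

Audio total: 96 + 512 = 608 kbps = 0.608 Mbps.
interview recording: 4.008 Mbps × 2400 s × 1.06 = 10196.4 Mb
dashcam clip: 16.798 Mbps × 1620 s × 1.06 = 28845.5 Mb
time-lapse clip: 33.608 Mbps × 584 s × 1.06 = 20804.7 Mb
feature film: 15.588 Mbps × 4920 s × 1.06 = 81294.5 Mb
Total: 141141.1 Mb = 17642.6 MB.
= 16.43 GiB.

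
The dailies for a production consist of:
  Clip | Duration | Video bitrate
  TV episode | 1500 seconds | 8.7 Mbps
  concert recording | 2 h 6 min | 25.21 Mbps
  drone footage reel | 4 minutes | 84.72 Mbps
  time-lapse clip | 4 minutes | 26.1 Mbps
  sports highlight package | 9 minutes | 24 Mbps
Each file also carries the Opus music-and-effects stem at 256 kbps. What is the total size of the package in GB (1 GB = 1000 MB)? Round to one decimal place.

Audio: 256 kbps = 0.256 Mbps.
TV episode: 8.956 Mbps × 1500 s = 13434.0 Mb
concert recording: 25.466 Mbps × 7560 s = 192523.0 Mb
drone footage reel: 84.976 Mbps × 240 s = 20394.2 Mb
time-lapse clip: 26.356 Mbps × 240 s = 6325.4 Mb
sports highlight package: 24.256 Mbps × 540 s = 13098.2 Mb
Total: 245774.9 Mb = 30721.9 MB.
= 30.72 GB.

30.7 GB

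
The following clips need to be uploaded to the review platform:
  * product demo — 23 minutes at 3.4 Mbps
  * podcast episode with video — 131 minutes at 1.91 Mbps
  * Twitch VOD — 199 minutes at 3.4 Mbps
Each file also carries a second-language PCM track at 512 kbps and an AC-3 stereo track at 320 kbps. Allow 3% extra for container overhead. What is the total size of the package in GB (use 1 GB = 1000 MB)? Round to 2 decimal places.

10.03 GB

Audio total: 512 + 320 = 832 kbps = 0.832 Mbps.
product demo: 4.232 Mbps × 1380 s × 1.03 = 6015.4 Mb
podcast episode with video: 2.742 Mbps × 7860 s × 1.03 = 22198.7 Mb
Twitch VOD: 4.232 Mbps × 11940 s × 1.03 = 52046.0 Mb
Total: 80260.0 Mb = 10032.5 MB.
= 10.03 GB.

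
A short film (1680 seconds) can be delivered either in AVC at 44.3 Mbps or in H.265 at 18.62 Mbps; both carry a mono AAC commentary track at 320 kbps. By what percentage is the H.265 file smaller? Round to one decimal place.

57.6%

Audio: 320 kbps = 0.320 Mbps.
AVC: 44.620 Mbps × 1680 s = 74961.6 Mb = 9.370 GB.
H.265: 18.940 Mbps × 1680 s = 31819.2 Mb = 3.977 GB.
Reduction: (1 − 3.977/9.370) × 100 = 57.55%.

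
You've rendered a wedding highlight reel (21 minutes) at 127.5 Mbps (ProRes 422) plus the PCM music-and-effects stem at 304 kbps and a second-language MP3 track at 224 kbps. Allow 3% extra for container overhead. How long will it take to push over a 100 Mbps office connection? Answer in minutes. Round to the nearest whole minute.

21 min = 1260 s
Audio total: 304 + 224 = 528 kbps = 0.528 Mbps.
Total bitrate: 128.028 Mbps.
File: 128.028 Mbps × 1260 s = 161315.3 Mb.
With 3% container overhead: ×1.03. → 166154.7 Mb.
At 100 Mbps: 166154.7 / 100 = 1661.5 s ≈ 27.7 minutes.

28 minutes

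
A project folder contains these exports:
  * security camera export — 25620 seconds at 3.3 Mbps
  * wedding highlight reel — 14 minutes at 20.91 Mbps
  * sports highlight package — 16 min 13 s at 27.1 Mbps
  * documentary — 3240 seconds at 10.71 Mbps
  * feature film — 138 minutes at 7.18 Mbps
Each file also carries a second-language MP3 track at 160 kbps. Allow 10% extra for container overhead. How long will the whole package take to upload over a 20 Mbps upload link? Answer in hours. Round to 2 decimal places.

3.50 hours

Audio: 160 kbps = 0.160 Mbps.
security camera export: 3.460 Mbps × 25620 s × 1.10 = 97509.7 Mb
wedding highlight reel: 21.070 Mbps × 840 s × 1.10 = 19468.7 Mb
sports highlight package: 27.260 Mbps × 973 s × 1.10 = 29176.4 Mb
documentary: 10.870 Mbps × 3240 s × 1.10 = 38740.7 Mb
feature film: 7.340 Mbps × 8280 s × 1.10 = 66852.7 Mb
Total: 251748.2 Mb = 31468.5 MB.
At 20 Mbps: 251748.2 / 20 = 12587 s ≈ 3.5 hours.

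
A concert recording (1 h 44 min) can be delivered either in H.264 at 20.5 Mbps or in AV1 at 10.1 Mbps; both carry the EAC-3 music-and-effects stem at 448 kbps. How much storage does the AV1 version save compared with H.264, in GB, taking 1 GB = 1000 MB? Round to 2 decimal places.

1 h 44 min = 104 min = 6240 s
Audio: 448 kbps = 0.448 Mbps.
H.264: 20.948 Mbps × 6240 s = 130715.5 Mb = 16.339 GB.
AV1: 10.548 Mbps × 6240 s = 65819.5 Mb = 8.227 GB.
Saving: 16.339 − 8.227 = 8.112 GB.

8.11 GB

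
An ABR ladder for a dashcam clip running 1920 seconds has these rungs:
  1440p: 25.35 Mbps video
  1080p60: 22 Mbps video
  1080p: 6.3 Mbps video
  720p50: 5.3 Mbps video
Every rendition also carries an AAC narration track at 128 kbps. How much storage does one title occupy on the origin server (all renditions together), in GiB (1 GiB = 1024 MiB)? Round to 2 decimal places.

Audio: 128 kbps = 0.128 Mbps.
Sum of rendition bitrates: (25.35+0.128) + (22+0.128) + (6.3+0.128) + (5.3+0.128) = 59.462 Mbps.
× 1920 s = 114,167 Mb = 14,271 MB = 13.29 GiB.

13.29 GiB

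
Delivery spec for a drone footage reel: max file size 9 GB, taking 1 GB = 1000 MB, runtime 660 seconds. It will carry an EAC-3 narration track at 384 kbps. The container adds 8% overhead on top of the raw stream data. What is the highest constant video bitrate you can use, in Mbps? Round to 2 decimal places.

Budget: 9 GB = 72000.0 Mb.
Stream payload after overhead: 72000.0 / 1.08 = 66666.7 Mb.
Total bitrate budget: 66666.7 Mb / 660 s = 101.010 Mbps.
Audio: 384 kbps = 0.384 Mbps.
Video: 101.010 − 0.384 = 100.626 Mbps.

100.63 Mbps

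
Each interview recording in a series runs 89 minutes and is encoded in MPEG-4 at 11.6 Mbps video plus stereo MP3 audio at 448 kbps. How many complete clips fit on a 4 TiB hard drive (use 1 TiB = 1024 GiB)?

89 min = 5340 s
Audio: 448 kbps = 0.448 Mbps.
Total bitrate: 12.048 Mbps.
Per item: 12.048 Mbps × 5340 s = 64,336 Mb = 8,042 MB.
Capacity: 4 TiB = 35,184,372 Mb; 546.88 items → 546 complete.

546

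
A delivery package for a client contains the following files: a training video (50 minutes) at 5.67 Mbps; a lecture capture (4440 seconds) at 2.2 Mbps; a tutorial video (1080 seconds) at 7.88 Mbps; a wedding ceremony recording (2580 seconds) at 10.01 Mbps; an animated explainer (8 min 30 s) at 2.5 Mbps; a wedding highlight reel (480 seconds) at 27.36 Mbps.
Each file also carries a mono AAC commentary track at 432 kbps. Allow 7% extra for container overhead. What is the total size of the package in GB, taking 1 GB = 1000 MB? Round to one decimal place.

Audio: 432 kbps = 0.432 Mbps.
training video: 6.102 Mbps × 3000 s × 1.07 = 19587.4 Mb
lecture capture: 2.632 Mbps × 4440 s × 1.07 = 12504.1 Mb
tutorial video: 8.312 Mbps × 1080 s × 1.07 = 9605.3 Mb
wedding ceremony recording: 10.442 Mbps × 2580 s × 1.07 = 28826.2 Mb
animated explainer: 2.932 Mbps × 510 s × 1.07 = 1600.0 Mb
wedding highlight reel: 27.792 Mbps × 480 s × 1.07 = 14274.0 Mb
Total: 86397.0 Mb = 10799.6 MB.
= 10.80 GB.

10.8 GB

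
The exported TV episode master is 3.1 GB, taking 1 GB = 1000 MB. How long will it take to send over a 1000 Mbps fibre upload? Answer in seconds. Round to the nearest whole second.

25 seconds

File: 3.1 GB = 24800.0 Mb.
At 1000 Mbps: 24800.0 / 1000 = 24.8 s ≈ 24.8 seconds.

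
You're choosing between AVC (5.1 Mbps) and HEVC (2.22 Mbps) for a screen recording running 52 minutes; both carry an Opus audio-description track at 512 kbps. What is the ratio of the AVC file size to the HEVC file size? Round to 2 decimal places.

2.05

52 min = 3120 s
Audio: 512 kbps = 0.512 Mbps.
AVC: 5.612 Mbps × 3120 s = 17509.4 Mb = 2.189 GB.
HEVC: 2.732 Mbps × 3120 s = 8523.8 Mb = 1.065 GB.
Ratio: 2.189 / 1.065 = 2.054.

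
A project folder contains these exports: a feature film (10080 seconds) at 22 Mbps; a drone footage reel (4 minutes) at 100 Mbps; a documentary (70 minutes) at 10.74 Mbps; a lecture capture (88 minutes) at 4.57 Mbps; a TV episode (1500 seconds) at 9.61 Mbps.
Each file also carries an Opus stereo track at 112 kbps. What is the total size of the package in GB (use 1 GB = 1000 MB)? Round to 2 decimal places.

41.47 GB

Audio: 112 kbps = 0.112 Mbps.
feature film: 22.112 Mbps × 10080 s = 222889.0 Mb
drone footage reel: 100.112 Mbps × 240 s = 24026.9 Mb
documentary: 10.852 Mbps × 4200 s = 45578.4 Mb
lecture capture: 4.682 Mbps × 5280 s = 24721.0 Mb
TV episode: 9.722 Mbps × 1500 s = 14583.0 Mb
Total: 331798.2 Mb = 41474.8 MB.
= 41.47 GB.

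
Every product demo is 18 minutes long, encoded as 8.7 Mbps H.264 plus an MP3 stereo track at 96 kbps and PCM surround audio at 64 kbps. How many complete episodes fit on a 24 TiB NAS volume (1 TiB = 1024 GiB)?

22061

18 min = 1080 s
Audio total: 96 + 64 = 160 kbps = 0.160 Mbps.
Total bitrate: 8.860 Mbps.
Per item: 8.860 Mbps × 1080 s = 9,569 Mb = 1,196 MB.
Capacity: 24 TiB = 211,106,233 Mb; 22061.93 items → 22061 complete.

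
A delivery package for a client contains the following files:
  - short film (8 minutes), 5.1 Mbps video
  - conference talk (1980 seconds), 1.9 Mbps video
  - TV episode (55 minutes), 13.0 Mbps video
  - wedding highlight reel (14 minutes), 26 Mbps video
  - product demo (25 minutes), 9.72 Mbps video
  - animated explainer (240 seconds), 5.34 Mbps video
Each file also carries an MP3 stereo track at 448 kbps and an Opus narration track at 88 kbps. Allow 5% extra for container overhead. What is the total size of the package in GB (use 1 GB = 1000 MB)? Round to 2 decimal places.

Audio total: 448 + 88 = 536 kbps = 0.536 Mbps.
short film: 5.636 Mbps × 480 s × 1.05 = 2840.5 Mb
conference talk: 2.436 Mbps × 1980 s × 1.05 = 5064.4 Mb
TV episode: 13.536 Mbps × 3300 s × 1.05 = 46902.2 Mb
wedding highlight reel: 26.536 Mbps × 840 s × 1.05 = 23404.8 Mb
product demo: 10.256 Mbps × 1500 s × 1.05 = 16153.2 Mb
animated explainer: 5.876 Mbps × 240 s × 1.05 = 1480.8 Mb
Total: 95845.9 Mb = 11980.7 MB.
= 11.98 GB.

11.98 GB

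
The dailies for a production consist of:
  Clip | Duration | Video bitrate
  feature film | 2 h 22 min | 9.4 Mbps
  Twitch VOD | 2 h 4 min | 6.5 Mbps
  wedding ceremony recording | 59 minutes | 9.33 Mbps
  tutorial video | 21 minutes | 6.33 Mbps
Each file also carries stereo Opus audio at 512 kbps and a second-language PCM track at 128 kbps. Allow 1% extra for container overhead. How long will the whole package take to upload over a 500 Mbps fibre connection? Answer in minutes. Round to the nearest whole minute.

6 minutes

Audio total: 512 + 128 = 640 kbps = 0.640 Mbps.
feature film: 10.040 Mbps × 8520 s × 1.01 = 86396.2 Mb
Twitch VOD: 7.140 Mbps × 7440 s × 1.01 = 53652.8 Mb
wedding ceremony recording: 9.970 Mbps × 3540 s × 1.01 = 35646.7 Mb
tutorial video: 6.970 Mbps × 1260 s × 1.01 = 8870.0 Mb
Total: 184565.8 Mb = 23070.7 MB.
At 500 Mbps: 184565.8 / 500 = 369 s ≈ 6.15 minutes.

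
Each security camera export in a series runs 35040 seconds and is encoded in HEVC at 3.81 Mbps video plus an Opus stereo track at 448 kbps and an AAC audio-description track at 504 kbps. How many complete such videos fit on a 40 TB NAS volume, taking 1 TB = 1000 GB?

Audio total: 448 + 504 = 952 kbps = 0.952 Mbps.
Total bitrate: 4.762 Mbps.
Per item: 4.762 Mbps × 35040 s = 166,860 Mb = 20,858 MB.
Capacity: 40 TB = 320,000,000 Mb; 1917.77 items → 1917 complete.

1917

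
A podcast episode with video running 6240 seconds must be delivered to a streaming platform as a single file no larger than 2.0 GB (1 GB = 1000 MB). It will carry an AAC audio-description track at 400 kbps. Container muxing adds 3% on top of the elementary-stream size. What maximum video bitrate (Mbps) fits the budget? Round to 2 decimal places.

Budget: 2.0 GB = 16000.0 Mb.
Stream payload after overhead: 16000.0 / 1.03 = 15534.0 Mb.
Total bitrate budget: 15534.0 Mb / 6240 s = 2.489 Mbps.
Audio: 400 kbps = 0.400 Mbps.
Video: 2.489 − 0.400 = 2.089 Mbps.

2.09 Mbps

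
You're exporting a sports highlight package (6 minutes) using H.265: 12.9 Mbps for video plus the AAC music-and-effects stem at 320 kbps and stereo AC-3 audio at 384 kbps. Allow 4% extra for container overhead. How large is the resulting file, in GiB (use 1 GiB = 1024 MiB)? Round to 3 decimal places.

0.593 GiB

6 min = 360 s
Audio total: 320 + 384 = 704 kbps = 0.704 Mbps.
Total bitrate: 12.9 + 0.704 = 13.604 Mbps.
Stream data: 13.604 Mbps × 360 s = 4897.4 Mb.
With 4% container overhead: ×1.04.
5,093 Mb = 636,667,200 bytes ÷ 1,073,741,824 = 0.5929 GiB.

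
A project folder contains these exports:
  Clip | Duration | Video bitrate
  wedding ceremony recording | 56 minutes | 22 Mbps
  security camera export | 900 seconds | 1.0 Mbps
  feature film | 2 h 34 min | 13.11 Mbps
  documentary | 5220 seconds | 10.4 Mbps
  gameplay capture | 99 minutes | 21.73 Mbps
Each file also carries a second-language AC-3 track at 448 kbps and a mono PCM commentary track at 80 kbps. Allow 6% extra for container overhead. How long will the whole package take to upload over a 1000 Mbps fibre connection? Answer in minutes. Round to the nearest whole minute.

Audio total: 448 + 80 = 528 kbps = 0.528 Mbps.
wedding ceremony recording: 22.528 Mbps × 3360 s × 1.06 = 80235.7 Mb
security camera export: 1.528 Mbps × 900 s × 1.06 = 1457.7 Mb
feature film: 13.638 Mbps × 9240 s × 1.06 = 133576.0 Mb
documentary: 10.928 Mbps × 5220 s × 1.06 = 60466.8 Mb
gameplay capture: 22.258 Mbps × 5940 s × 1.06 = 140145.3 Mb
Total: 415881.5 Mb = 51985.2 MB.
At 1000 Mbps: 415881.5 / 1000 = 416 s ≈ 6.93 minutes.

7 minutes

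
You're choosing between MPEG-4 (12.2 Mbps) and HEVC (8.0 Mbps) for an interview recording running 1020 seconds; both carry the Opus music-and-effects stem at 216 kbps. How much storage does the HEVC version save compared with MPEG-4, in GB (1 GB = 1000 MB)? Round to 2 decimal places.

0.54 GB

Audio: 216 kbps = 0.216 Mbps.
MPEG-4: 12.416 Mbps × 1020 s = 12664.3 Mb = 1.583 GB.
HEVC: 8.216 Mbps × 1020 s = 8380.3 Mb = 1.048 GB.
Saving: 1.583 − 1.048 = 0.535 GB.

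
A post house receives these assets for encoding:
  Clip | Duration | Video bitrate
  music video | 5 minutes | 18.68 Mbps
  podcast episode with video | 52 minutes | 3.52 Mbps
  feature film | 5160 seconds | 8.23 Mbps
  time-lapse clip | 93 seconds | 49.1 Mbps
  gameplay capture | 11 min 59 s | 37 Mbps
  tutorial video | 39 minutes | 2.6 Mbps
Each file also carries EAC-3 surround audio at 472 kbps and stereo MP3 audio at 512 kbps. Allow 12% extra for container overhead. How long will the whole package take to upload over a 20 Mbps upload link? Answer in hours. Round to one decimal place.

Audio total: 472 + 512 = 984 kbps = 0.984 Mbps.
music video: 19.664 Mbps × 300 s × 1.12 = 6607.1 Mb
podcast episode with video: 4.504 Mbps × 3120 s × 1.12 = 15738.8 Mb
feature film: 9.214 Mbps × 5160 s × 1.12 = 53249.5 Mb
time-lapse clip: 50.084 Mbps × 93 s × 1.12 = 5216.7 Mb
gameplay capture: 37.984 Mbps × 719 s × 1.12 = 30587.8 Mb
tutorial video: 3.584 Mbps × 2340 s × 1.12 = 9392.9 Mb
Total: 120792.9 Mb = 15099.1 MB.
At 20 Mbps: 120792.9 / 20 = 6040 s ≈ 1.68 hours.

1.7 hours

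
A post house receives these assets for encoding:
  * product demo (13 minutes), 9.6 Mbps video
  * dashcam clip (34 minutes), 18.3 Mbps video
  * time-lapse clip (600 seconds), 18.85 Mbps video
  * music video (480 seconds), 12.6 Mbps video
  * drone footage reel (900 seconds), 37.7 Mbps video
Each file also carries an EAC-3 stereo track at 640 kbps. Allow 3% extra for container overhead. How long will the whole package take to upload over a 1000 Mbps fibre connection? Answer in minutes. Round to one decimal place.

1.7 minutes

Audio: 640 kbps = 0.640 Mbps.
product demo: 10.240 Mbps × 780 s × 1.03 = 8226.8 Mb
dashcam clip: 18.940 Mbps × 2040 s × 1.03 = 39796.7 Mb
time-lapse clip: 19.490 Mbps × 600 s × 1.03 = 12044.8 Mb
music video: 13.240 Mbps × 480 s × 1.03 = 6545.9 Mb
drone footage reel: 38.340 Mbps × 900 s × 1.03 = 35541.2 Mb
Total: 102155.4 Mb = 12769.4 MB.
At 1000 Mbps: 102155.4 / 1000 = 102 s ≈ 1.7 minutes.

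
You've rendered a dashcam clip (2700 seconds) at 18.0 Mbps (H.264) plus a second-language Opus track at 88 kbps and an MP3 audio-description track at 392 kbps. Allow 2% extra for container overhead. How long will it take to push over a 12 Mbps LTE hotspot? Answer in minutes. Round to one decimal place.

70.7 minutes

Audio total: 88 + 392 = 480 kbps = 0.480 Mbps.
Total bitrate: 18.480 Mbps.
File: 18.480 Mbps × 2700 s = 49896.0 Mb.
With 2% container overhead: ×1.02. → 50893.9 Mb.
At 12 Mbps: 50893.9 / 12 = 4241.2 s ≈ 70.7 minutes.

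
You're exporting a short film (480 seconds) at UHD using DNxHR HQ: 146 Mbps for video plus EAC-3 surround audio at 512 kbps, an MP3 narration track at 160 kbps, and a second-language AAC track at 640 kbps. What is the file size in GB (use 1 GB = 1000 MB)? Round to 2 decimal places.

Audio total: 512 + 160 + 640 = 1312 kbps = 1.312 Mbps.
Total bitrate: 146 + 1.312 = 147.312 Mbps.
Stream data: 147.312 Mbps × 480 s = 70709.8 Mb.
70,710 Mb ÷ 8 = 8,839 MB → 8.839 GB.

8.84 GB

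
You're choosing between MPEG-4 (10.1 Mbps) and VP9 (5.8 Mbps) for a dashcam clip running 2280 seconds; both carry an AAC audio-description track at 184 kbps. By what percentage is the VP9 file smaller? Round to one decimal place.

41.8%

Audio: 184 kbps = 0.184 Mbps.
MPEG-4: 10.284 Mbps × 2280 s = 23447.5 Mb = 2.931 GB.
VP9: 5.984 Mbps × 2280 s = 13643.5 Mb = 1.705 GB.
Reduction: (1 − 1.705/2.931) × 100 = 41.81%.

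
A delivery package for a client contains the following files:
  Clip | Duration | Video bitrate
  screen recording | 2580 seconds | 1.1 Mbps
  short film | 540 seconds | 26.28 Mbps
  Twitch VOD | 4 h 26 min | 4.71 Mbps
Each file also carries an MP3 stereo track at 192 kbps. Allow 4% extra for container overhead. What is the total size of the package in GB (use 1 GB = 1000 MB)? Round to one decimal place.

12.5 GB

Audio: 192 kbps = 0.192 Mbps.
screen recording: 1.292 Mbps × 2580 s × 1.04 = 3466.7 Mb
short film: 26.472 Mbps × 540 s × 1.04 = 14866.7 Mb
Twitch VOD: 4.902 Mbps × 15960 s × 1.04 = 81365.4 Mb
Total: 99698.7 Mb = 12462.3 MB.
= 12.46 GB.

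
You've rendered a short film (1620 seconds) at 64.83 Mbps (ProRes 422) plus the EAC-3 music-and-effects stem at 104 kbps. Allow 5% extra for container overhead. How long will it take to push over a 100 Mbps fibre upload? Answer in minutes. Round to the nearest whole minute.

18 minutes

Audio: 104 kbps = 0.104 Mbps.
Total bitrate: 64.934 Mbps.
File: 64.934 Mbps × 1620 s = 105193.1 Mb.
With 5% container overhead: ×1.05. → 110452.7 Mb.
At 100 Mbps: 110452.7 / 100 = 1104.5 s ≈ 18.4 minutes.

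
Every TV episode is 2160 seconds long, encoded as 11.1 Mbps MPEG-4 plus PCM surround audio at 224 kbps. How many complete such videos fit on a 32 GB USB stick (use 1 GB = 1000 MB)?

Audio: 224 kbps = 0.224 Mbps.
Total bitrate: 11.324 Mbps.
Per item: 11.324 Mbps × 2160 s = 24,460 Mb = 3,057 MB.
Capacity: 32 GB = 256,000 Mb; 10.47 items → 10 complete.

10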